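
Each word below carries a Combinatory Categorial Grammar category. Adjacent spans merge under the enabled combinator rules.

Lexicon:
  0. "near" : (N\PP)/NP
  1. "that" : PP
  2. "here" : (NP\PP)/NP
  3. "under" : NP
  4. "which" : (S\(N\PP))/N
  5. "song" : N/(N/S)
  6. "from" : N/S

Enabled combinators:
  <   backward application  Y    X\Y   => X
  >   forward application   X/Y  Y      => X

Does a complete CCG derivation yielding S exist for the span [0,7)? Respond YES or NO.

[0,7] S   <
  [0,4] N\PP   >
    [0,1] "near" : (N\PP)/NP
    [1,4] NP   <
      [1,2] "that" : PP
      [2,4] NP\PP   >
        [2,3] "here" : (NP\PP)/NP
        [3,4] "under" : NP
  [4,7] S\(N\PP)   >
    [4,5] "which" : (S\(N\PP))/N
    [5,7] N   >
      [5,6] "song" : N/(N/S)
      [6,7] "from" : N/S

YES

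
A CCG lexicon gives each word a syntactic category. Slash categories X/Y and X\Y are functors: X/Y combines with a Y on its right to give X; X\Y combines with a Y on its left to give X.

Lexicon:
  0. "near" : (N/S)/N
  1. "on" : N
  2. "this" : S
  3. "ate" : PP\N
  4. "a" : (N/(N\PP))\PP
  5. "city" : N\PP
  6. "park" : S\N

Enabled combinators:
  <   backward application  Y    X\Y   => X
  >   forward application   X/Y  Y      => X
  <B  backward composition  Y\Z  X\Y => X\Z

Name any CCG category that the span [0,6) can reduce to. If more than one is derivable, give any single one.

[0,7] S   <
  [0,6] N   >
    [0,5] N/(N\PP)   <
      [0,4] PP   <
        [0,3] N   >
          [0,2] N/S   >
            [0,1] "near" : (N/S)/N
            [1,2] "on" : N
          [2,3] "this" : S
        [3,4] "ate" : PP\N
      [4,5] "a" : (N/(N\PP))\PP
    [5,6] "city" : N\PP
  [6,7] "park" : S\N

N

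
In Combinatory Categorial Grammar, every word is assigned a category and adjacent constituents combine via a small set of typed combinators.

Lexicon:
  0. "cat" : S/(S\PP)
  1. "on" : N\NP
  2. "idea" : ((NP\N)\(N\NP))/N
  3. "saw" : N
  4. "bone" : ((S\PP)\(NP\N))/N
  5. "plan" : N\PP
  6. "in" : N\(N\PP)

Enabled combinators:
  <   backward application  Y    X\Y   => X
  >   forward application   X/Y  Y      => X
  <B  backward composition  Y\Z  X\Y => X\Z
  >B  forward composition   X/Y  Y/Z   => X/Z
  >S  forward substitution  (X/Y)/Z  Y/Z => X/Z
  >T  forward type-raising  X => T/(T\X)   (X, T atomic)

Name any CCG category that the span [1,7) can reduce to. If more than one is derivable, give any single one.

[0,7] S   >
  [0,1] "cat" : S/(S\PP)
  [1,7] S\PP   <
    [1,4] NP\N   <
      [1,2] "on" : N\NP
      [2,4] (NP\N)\(N\NP)   >
        [2,3] "idea" : ((NP\N)\(N\NP))/N
        [3,4] "saw" : N
    [4,7] (S\PP)\(NP\N)   >
      [4,5] "bone" : ((S\PP)\(NP\N))/N
      [5,7] N   <
        [5,6] "plan" : N\PP
        [6,7] "in" : N\(N\PP)

S\PP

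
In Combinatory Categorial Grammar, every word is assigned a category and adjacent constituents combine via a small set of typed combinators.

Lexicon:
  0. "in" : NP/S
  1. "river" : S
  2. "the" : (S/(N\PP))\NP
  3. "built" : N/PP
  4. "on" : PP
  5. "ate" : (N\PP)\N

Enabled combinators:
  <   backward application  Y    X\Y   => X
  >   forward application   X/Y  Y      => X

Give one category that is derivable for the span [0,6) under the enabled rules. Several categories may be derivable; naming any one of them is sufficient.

[0,6] S   >
  [0,3] S/(N\PP)   <
    [0,2] NP   >
      [0,1] "in" : NP/S
      [1,2] "river" : S
    [2,3] "the" : (S/(N\PP))\NP
  [3,6] N\PP   <
    [3,5] N   >
      [3,4] "built" : N/PP
      [4,5] "on" : PP
    [5,6] "ate" : (N\PP)\N

S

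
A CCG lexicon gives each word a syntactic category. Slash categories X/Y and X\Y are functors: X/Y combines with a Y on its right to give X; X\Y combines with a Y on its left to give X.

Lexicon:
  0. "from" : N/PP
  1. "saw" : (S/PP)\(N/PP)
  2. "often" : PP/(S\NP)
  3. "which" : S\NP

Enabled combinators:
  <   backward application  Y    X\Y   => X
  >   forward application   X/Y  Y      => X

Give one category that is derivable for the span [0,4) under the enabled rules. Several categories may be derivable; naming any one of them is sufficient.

[0,4] S   >
  [0,2] S/PP   <
    [0,1] "from" : N/PP
    [1,2] "saw" : (S/PP)\(N/PP)
  [2,4] PP   >
    [2,3] "often" : PP/(S\NP)
    [3,4] "which" : S\NP

S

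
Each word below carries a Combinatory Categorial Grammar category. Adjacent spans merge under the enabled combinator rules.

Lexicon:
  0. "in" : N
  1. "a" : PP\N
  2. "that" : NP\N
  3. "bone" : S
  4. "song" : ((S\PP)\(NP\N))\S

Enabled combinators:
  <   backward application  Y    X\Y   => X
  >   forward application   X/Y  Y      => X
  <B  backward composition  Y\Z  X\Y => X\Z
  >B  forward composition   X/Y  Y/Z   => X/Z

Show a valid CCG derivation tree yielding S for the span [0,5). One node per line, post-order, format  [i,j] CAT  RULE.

[0,1] N  lex  "in"
[1,2] PP\N  lex  "a"
[2,3] NP\N  lex  "that"
[3,4] S  lex  "bone"
[4,5] ((S\PP)\(NP\N))\S  lex  "song"
[3,5] (S\PP)\(NP\N)  <  k=4
[2,5] S\PP  <  k=3
[1,5] S\N  <B  k=2
[0,5] S  <  k=1

[0,5] S   <
  [0,1] "in" : N
  [1,5] S\N   <B
    [1,2] "a" : PP\N
    [2,5] S\PP   <
      [2,3] "that" : NP\N
      [3,5] (S\PP)\(NP\N)   <
        [3,4] "bone" : S
        [4,5] "song" : ((S\PP)\(NP\N))\S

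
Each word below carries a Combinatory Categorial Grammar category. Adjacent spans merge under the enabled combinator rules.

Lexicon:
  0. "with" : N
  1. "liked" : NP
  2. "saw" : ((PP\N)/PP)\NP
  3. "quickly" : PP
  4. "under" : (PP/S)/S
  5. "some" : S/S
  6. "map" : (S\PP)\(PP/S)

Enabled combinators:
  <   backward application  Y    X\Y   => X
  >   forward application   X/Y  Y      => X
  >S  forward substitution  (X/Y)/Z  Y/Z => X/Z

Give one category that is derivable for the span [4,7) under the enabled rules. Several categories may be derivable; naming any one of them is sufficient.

S\PP

[0,7] S   <
  [0,4] PP   <
    [0,1] "with" : N
    [1,4] PP\N   >
      [1,3] (PP\N)/PP   <
        [1,2] "liked" : NP
        [2,3] "saw" : ((PP\N)/PP)\NP
      [3,4] "quickly" : PP
  [4,7] S\PP   <
    [4,6] PP/S   >S
      [4,5] "under" : (PP/S)/S
      [5,6] "some" : S/S
    [6,7] "map" : (S\PP)\(PP/S)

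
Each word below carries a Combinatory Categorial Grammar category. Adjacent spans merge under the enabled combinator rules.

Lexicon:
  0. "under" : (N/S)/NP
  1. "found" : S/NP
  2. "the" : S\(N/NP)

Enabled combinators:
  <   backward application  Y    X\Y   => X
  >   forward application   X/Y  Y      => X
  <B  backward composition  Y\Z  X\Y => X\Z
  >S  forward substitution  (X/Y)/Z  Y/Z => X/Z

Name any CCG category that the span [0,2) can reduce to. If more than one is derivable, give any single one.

N/NP

[0,3] S   <
  [0,2] N/NP   >S
    [0,1] "under" : (N/S)/NP
    [1,2] "found" : S/NP
  [2,3] "the" : S\(N/NP)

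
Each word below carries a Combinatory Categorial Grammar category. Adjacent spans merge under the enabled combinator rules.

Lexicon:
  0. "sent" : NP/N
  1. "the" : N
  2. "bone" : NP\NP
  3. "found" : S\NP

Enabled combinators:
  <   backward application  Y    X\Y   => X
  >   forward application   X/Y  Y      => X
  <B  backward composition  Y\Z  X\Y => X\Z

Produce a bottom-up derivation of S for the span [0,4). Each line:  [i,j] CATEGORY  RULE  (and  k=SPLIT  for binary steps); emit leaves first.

[0,4] S   <
  [0,2] NP   >
    [0,1] "sent" : NP/N
    [1,2] "the" : N
  [2,4] S\NP   <B
    [2,3] "bone" : NP\NP
    [3,4] "found" : S\NP

[0,1] NP/N  lex  "sent"
[1,2] N  lex  "the"
[0,2] NP  >  k=1
[2,3] NP\NP  lex  "bone"
[3,4] S\NP  lex  "found"
[2,4] S\NP  <B  k=3
[0,4] S  <  k=2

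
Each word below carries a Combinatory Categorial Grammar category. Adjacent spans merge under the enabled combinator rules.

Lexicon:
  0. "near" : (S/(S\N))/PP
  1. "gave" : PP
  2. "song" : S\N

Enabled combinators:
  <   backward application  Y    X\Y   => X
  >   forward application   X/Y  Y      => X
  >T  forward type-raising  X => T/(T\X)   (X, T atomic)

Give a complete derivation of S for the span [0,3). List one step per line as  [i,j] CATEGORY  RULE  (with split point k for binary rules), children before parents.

[0,3] S   >
  [0,2] S/(S\N)   >
    [0,1] "near" : (S/(S\N))/PP
    [1,2] "gave" : PP
  [2,3] "song" : S\N

[0,1] (S/(S\N))/PP  lex  "near"
[1,2] PP  lex  "gave"
[0,2] S/(S\N)  >  k=1
[2,3] S\N  lex  "song"
[0,3] S  >  k=2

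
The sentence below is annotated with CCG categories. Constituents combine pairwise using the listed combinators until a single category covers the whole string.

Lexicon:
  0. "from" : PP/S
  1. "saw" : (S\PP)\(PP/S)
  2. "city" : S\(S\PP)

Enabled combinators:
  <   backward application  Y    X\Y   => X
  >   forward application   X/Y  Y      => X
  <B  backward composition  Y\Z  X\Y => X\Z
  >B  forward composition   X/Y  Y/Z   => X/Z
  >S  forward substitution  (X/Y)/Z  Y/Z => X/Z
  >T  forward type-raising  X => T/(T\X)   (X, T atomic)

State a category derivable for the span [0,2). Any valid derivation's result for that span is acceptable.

S\PP

[0,3] S   <
  [0,2] S\PP   <
    [0,1] "from" : PP/S
    [1,2] "saw" : (S\PP)\(PP/S)
  [2,3] "city" : S\(S\PP)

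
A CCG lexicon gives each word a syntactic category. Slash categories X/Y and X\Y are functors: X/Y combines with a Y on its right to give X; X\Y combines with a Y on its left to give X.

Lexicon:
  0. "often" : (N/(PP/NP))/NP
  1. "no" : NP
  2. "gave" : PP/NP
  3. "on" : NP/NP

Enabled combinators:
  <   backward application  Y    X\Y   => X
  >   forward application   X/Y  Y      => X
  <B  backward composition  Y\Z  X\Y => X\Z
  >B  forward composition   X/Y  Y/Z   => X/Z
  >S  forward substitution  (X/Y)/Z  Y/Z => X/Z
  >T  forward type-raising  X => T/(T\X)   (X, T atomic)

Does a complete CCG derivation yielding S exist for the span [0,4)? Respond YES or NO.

NO

(N/(PP/NP))/NP NP PP/NP NP/NP
CKY chart[0,4] = {N, N/(N\N), NP/(NP\N), PP/(PP\N), S/(S\N)}; S ∉ chart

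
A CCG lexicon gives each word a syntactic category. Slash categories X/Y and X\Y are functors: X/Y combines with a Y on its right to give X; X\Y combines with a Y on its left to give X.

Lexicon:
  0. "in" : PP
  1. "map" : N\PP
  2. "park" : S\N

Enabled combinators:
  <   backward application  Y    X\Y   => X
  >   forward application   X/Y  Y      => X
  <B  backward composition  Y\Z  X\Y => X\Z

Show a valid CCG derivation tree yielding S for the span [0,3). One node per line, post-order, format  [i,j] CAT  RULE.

[0,3] S   <
  [0,2] N   <
    [0,1] "in" : PP
    [1,2] "map" : N\PP
  [2,3] "park" : S\N

[0,1] PP  lex  "in"
[1,2] N\PP  lex  "map"
[0,2] N  <  k=1
[2,3] S\N  lex  "park"
[0,3] S  <  k=2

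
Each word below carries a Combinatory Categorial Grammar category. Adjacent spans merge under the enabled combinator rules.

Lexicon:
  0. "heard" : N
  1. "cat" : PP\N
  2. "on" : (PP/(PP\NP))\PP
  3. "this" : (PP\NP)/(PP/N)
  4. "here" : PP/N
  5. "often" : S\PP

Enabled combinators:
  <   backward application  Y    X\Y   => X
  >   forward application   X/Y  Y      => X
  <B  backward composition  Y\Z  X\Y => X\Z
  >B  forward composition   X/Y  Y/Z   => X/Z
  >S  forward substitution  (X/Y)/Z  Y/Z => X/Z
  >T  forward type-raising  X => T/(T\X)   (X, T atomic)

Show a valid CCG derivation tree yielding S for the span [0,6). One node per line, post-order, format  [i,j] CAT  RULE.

[0,6] S   <
  [0,5] PP   >
    [0,3] PP/(PP\NP)   <
      [0,2] PP   >
        [0,1] PP/(PP\N)   >T
          [0,1] "heard" : N
        [1,2] "cat" : PP\N
      [2,3] "on" : (PP/(PP\NP))\PP
    [3,5] PP\NP   >
      [3,4] "this" : (PP\NP)/(PP/N)
      [4,5] "here" : PP/N
  [5,6] "often" : S\PP

[0,1] N  lex  "heard"
[0,1] PP/(PP\N)  >T
[1,2] PP\N  lex  "cat"
[0,2] PP  >  k=1
[2,3] (PP/(PP\NP))\PP  lex  "on"
[0,3] PP/(PP\NP)  <  k=2
[3,4] (PP\NP)/(PP/N)  lex  "this"
[4,5] PP/N  lex  "here"
[3,5] PP\NP  >  k=4
[0,5] PP  >  k=3
[5,6] S\PP  lex  "often"
[0,6] S  <  k=5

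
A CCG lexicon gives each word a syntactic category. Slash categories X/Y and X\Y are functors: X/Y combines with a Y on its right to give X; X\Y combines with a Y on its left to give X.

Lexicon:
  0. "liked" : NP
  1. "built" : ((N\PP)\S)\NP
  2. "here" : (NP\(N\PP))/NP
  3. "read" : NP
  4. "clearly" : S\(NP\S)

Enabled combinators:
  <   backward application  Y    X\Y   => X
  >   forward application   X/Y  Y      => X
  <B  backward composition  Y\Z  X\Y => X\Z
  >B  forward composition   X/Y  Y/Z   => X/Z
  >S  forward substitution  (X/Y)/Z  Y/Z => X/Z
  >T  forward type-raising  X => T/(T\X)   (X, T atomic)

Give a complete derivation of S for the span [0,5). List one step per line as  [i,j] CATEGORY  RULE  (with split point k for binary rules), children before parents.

[0,1] NP  lex  "liked"
[1,2] ((N\PP)\S)\NP  lex  "built"
[0,2] (N\PP)\S  <  k=1
[2,3] (NP\(N\PP))/NP  lex  "here"
[3,4] NP  lex  "read"
[2,4] NP\(N\PP)  >  k=3
[0,4] NP\S  <B  k=2
[4,5] S\(NP\S)  lex  "clearly"
[0,5] S  <  k=4

[0,5] S   <
  [0,4] NP\S   <B
    [0,2] (N\PP)\S   <
      [0,1] "liked" : NP
      [1,2] "built" : ((N\PP)\S)\NP
    [2,4] NP\(N\PP)   >
      [2,3] "here" : (NP\(N\PP))/NP
      [3,4] "read" : NP
  [4,5] "clearly" : S\(NP\S)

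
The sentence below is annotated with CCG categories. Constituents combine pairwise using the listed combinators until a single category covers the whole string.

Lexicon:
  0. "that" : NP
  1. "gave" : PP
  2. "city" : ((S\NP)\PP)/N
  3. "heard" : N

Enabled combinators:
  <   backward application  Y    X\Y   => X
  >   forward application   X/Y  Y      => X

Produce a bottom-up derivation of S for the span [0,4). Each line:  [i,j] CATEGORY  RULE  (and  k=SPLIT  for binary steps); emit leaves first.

[0,1] NP  lex  "that"
[1,2] PP  lex  "gave"
[2,3] ((S\NP)\PP)/N  lex  "city"
[3,4] N  lex  "heard"
[2,4] (S\NP)\PP  >  k=3
[1,4] S\NP  <  k=2
[0,4] S  <  k=1

[0,4] S   <
  [0,1] "that" : NP
  [1,4] S\NP   <
    [1,2] "gave" : PP
    [2,4] (S\NP)\PP   >
      [2,3] "city" : ((S\NP)\PP)/N
      [3,4] "heard" : N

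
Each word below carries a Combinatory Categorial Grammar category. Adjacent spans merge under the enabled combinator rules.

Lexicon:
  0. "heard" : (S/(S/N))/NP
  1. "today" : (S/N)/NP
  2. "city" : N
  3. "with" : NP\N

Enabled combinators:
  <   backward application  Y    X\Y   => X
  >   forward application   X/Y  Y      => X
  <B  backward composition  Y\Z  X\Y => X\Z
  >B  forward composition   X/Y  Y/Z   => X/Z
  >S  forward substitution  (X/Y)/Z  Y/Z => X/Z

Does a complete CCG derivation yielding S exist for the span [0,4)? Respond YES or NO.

YES

[0,4] S   >
  [0,2] S/NP   >S
    [0,1] "heard" : (S/(S/N))/NP
    [1,2] "today" : (S/N)/NP
  [2,4] NP   <
    [2,3] "city" : N
    [3,4] "with" : NP\N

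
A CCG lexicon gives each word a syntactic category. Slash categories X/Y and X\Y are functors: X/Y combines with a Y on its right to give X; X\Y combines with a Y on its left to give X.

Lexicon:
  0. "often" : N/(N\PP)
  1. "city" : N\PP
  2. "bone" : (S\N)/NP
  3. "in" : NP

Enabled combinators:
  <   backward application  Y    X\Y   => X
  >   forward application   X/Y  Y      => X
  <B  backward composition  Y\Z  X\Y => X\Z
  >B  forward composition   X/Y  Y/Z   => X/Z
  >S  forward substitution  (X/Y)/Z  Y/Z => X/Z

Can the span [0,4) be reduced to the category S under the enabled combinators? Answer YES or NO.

YES

[0,4] S   <
  [0,2] N   >
    [0,1] "often" : N/(N\PP)
    [1,2] "city" : N\PP
  [2,4] S\N   >
    [2,3] "bone" : (S\N)/NP
    [3,4] "in" : NP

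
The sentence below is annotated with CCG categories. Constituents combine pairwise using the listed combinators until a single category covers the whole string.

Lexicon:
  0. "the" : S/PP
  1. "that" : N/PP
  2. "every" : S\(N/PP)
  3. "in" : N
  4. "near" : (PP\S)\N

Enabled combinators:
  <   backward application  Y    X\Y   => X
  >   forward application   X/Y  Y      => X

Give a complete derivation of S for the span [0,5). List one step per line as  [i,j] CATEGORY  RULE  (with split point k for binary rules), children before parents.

[0,5] S   >
  [0,1] "the" : S/PP
  [1,5] PP   <
    [1,3] S   <
      [1,2] "that" : N/PP
      [2,3] "every" : S\(N/PP)
    [3,5] PP\S   <
      [3,4] "in" : N
      [4,5] "near" : (PP\S)\N

[0,1] S/PP  lex  "the"
[1,2] N/PP  lex  "that"
[2,3] S\(N/PP)  lex  "every"
[1,3] S  <  k=2
[3,4] N  lex  "in"
[4,5] (PP\S)\N  lex  "near"
[3,5] PP\S  <  k=4
[1,5] PP  <  k=3
[0,5] S  >  k=1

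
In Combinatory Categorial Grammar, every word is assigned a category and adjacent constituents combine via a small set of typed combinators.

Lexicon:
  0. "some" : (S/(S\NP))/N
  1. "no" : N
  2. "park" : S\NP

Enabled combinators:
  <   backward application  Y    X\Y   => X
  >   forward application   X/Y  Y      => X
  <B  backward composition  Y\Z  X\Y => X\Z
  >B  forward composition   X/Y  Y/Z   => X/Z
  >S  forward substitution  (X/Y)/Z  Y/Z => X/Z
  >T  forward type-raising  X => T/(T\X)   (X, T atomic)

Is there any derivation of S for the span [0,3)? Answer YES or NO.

[0,3] S   >
  [0,2] S/(S\NP)   >
    [0,1] "some" : (S/(S\NP))/N
    [1,2] "no" : N
  [2,3] "park" : S\NP

YES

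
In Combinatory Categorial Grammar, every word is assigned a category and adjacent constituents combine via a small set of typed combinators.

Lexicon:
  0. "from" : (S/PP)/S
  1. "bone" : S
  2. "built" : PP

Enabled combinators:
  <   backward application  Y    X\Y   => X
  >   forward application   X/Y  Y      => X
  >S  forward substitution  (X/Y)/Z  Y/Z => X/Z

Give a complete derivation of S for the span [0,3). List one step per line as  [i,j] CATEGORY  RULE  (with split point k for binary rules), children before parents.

[0,1] (S/PP)/S  lex  "from"
[1,2] S  lex  "bone"
[0,2] S/PP  >  k=1
[2,3] PP  lex  "built"
[0,3] S  >  k=2

[0,3] S   >
  [0,2] S/PP   >
    [0,1] "from" : (S/PP)/S
    [1,2] "bone" : S
  [2,3] "built" : PP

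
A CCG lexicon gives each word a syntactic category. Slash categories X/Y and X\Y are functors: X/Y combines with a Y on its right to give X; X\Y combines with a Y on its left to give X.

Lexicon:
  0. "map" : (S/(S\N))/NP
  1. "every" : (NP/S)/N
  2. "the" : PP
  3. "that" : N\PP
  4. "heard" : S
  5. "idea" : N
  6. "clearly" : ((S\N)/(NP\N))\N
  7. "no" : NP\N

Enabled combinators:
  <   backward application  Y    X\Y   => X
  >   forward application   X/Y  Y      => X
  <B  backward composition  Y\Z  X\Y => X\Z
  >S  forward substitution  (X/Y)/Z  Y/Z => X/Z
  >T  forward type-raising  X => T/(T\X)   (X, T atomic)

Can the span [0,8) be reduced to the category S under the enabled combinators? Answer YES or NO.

[0,8] S   >
  [0,5] S/(S\N)   >
    [0,1] "map" : (S/(S\N))/NP
    [1,5] NP   >
      [1,4] NP/S   >
        [1,2] "every" : (NP/S)/N
        [2,4] N   >
          [2,3] N/(N\PP)   >T
            [2,3] "the" : PP
          [3,4] "that" : N\PP
      [4,5] "heard" : S
  [5,8] S\N   >
    [5,7] (S\N)/(NP\N)   <
      [5,6] "idea" : N
      [6,7] "clearly" : ((S\N)/(NP\N))\N
    [7,8] "no" : NP\N

YES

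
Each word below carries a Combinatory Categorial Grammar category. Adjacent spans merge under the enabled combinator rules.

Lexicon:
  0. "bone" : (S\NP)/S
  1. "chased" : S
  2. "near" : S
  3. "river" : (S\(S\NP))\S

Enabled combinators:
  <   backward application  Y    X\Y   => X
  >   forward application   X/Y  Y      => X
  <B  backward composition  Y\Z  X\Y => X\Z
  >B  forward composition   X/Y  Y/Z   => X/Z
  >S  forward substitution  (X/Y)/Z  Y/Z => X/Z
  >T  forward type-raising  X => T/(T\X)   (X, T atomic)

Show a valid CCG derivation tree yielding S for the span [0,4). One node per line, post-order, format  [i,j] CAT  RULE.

[0,1] (S\NP)/S  lex  "bone"
[1,2] S  lex  "chased"
[0,2] S\NP  >  k=1
[2,3] S  lex  "near"
[3,4] (S\(S\NP))\S  lex  "river"
[2,4] S\(S\NP)  <  k=3
[0,4] S  <  k=2

[0,4] S   <
  [0,2] S\NP   >
    [0,1] "bone" : (S\NP)/S
    [1,2] "chased" : S
  [2,4] S\(S\NP)   <
    [2,3] "near" : S
    [3,4] "river" : (S\(S\NP))\S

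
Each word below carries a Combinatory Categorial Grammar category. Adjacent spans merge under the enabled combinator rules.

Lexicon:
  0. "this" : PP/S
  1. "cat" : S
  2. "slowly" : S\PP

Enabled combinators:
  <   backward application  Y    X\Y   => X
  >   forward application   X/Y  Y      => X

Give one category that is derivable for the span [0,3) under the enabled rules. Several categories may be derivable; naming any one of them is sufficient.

S

[0,3] S   <
  [0,2] PP   >
    [0,1] "this" : PP/S
    [1,2] "cat" : S
  [2,3] "slowly" : S\PP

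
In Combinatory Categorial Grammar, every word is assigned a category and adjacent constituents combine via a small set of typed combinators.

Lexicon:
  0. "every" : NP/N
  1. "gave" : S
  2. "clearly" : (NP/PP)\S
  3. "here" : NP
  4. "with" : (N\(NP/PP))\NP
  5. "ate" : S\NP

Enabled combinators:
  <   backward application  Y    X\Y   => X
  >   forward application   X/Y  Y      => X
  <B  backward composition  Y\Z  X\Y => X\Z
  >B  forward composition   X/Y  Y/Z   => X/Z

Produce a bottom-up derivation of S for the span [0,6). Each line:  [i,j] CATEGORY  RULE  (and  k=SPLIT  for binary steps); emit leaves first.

[0,1] NP/N  lex  "every"
[1,2] S  lex  "gave"
[2,3] (NP/PP)\S  lex  "clearly"
[3,4] NP  lex  "here"
[4,5] (N\(NP/PP))\NP  lex  "with"
[3,5] N\(NP/PP)  <  k=4
[2,5] N\S  <B  k=3
[1,5] N  <  k=2
[0,5] NP  >  k=1
[5,6] S\NP  lex  "ate"
[0,6] S  <  k=5

[0,6] S   <
  [0,5] NP   >
    [0,1] "every" : NP/N
    [1,5] N   <
      [1,2] "gave" : S
      [2,5] N\S   <B
        [2,3] "clearly" : (NP/PP)\S
        [3,5] N\(NP/PP)   <
          [3,4] "here" : NP
          [4,5] "with" : (N\(NP/PP))\NP
  [5,6] "ate" : S\NP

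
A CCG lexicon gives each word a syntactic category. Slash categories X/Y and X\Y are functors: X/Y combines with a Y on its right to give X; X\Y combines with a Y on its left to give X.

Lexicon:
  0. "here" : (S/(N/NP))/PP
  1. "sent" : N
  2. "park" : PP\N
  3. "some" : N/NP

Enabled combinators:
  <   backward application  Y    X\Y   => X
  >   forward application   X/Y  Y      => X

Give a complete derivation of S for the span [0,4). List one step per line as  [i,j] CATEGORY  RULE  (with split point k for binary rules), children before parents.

[0,1] (S/(N/NP))/PP  lex  "here"
[1,2] N  lex  "sent"
[2,3] PP\N  lex  "park"
[1,3] PP  <  k=2
[0,3] S/(N/NP)  >  k=1
[3,4] N/NP  lex  "some"
[0,4] S  >  k=3

[0,4] S   >
  [0,3] S/(N/NP)   >
    [0,1] "here" : (S/(N/NP))/PP
    [1,3] PP   <
      [1,2] "sent" : N
      [2,3] "park" : PP\N
  [3,4] "some" : N/NP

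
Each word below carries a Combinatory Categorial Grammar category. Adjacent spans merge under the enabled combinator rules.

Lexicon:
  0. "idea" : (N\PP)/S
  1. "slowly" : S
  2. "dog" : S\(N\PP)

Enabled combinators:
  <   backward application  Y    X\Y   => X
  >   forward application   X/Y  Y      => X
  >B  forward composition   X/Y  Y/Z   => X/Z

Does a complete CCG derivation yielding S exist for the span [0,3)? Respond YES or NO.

[0,3] S   <
  [0,2] N\PP   >
    [0,1] "idea" : (N\PP)/S
    [1,2] "slowly" : S
  [2,3] "dog" : S\(N\PP)

YES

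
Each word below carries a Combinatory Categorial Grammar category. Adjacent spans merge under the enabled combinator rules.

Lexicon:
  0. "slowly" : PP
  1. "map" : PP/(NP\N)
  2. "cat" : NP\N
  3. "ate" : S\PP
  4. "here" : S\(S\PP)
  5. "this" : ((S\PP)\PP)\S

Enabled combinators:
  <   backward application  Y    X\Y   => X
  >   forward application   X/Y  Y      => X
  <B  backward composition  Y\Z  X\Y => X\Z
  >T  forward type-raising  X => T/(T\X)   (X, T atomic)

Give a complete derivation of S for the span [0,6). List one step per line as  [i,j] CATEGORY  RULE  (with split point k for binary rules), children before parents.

[0,6] S   <
  [0,1] "slowly" : PP
  [1,6] S\PP   <
    [1,3] PP   >
      [1,2] "map" : PP/(NP\N)
      [2,3] "cat" : NP\N
    [3,6] (S\PP)\PP   <
      [3,5] S   <
        [3,4] "ate" : S\PP
        [4,5] "here" : S\(S\PP)
      [5,6] "this" : ((S\PP)\PP)\S

[0,1] PP  lex  "slowly"
[1,2] PP/(NP\N)  lex  "map"
[2,3] NP\N  lex  "cat"
[1,3] PP  >  k=2
[3,4] S\PP  lex  "ate"
[4,5] S\(S\PP)  lex  "here"
[3,5] S  <  k=4
[5,6] ((S\PP)\PP)\S  lex  "this"
[3,6] (S\PP)\PP  <  k=5
[1,6] S\PP  <  k=3
[0,6] S  <  k=1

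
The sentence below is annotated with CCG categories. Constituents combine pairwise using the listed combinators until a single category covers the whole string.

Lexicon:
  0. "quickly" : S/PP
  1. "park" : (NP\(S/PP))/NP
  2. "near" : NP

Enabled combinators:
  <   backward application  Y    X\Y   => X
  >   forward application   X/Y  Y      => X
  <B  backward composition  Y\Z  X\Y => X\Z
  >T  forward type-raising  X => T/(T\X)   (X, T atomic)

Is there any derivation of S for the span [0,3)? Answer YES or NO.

NO

S/PP (NP\(S/PP))/NP NP
CKY chart[0,3] = {N/(N\NP), NP, NP/(NP\NP), PP/(PP\NP), S/(S\NP)}; S ∉ chart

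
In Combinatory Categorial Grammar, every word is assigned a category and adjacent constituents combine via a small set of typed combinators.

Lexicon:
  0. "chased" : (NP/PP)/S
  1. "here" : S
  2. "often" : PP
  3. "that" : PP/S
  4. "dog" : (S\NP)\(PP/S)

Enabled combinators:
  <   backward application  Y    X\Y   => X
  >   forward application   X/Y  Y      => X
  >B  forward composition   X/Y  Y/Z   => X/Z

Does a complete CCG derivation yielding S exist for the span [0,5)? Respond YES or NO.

YES

[0,5] S   <
  [0,3] NP   >
    [0,2] NP/PP   >
      [0,1] "chased" : (NP/PP)/S
      [1,2] "here" : S
    [2,3] "often" : PP
  [3,5] S\NP   <
    [3,4] "that" : PP/S
    [4,5] "dog" : (S\NP)\(PP/S)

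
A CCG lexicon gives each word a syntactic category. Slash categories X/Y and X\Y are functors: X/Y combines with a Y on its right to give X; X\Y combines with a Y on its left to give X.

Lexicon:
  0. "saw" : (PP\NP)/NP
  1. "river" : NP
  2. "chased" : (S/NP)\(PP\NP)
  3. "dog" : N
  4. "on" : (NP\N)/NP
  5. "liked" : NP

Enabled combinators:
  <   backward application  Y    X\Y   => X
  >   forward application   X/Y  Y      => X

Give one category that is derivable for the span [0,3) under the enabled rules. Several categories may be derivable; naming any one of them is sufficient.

S/NP

[0,6] S   >
  [0,3] S/NP   <
    [0,2] PP\NP   >
      [0,1] "saw" : (PP\NP)/NP
      [1,2] "river" : NP
    [2,3] "chased" : (S/NP)\(PP\NP)
  [3,6] NP   <
    [3,4] "dog" : N
    [4,6] NP\N   >
      [4,5] "on" : (NP\N)/NP
      [5,6] "liked" : NP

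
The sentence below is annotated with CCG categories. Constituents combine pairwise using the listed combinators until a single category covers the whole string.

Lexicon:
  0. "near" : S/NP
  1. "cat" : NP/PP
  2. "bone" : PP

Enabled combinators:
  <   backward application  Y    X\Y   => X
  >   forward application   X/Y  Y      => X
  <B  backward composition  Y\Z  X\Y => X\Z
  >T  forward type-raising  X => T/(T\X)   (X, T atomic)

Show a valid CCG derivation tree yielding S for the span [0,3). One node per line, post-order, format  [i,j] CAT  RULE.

[0,1] S/NP  lex  "near"
[1,2] NP/PP  lex  "cat"
[2,3] PP  lex  "bone"
[1,3] NP  >  k=2
[0,3] S  >  k=1

[0,3] S   >
  [0,1] "near" : S/NP
  [1,3] NP   >
    [1,2] "cat" : NP/PP
    [2,3] "bone" : PP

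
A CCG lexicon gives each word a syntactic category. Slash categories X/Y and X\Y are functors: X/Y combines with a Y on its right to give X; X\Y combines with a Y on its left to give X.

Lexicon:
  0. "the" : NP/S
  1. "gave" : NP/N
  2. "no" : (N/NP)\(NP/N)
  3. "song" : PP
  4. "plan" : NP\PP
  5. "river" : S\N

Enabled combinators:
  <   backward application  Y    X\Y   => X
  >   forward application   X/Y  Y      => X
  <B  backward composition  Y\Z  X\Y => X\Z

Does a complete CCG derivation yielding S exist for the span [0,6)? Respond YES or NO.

NP/S NP/N (N/NP)\(NP/N) PP NP\PP S\N
CKY chart[0,6] = {NP}; S ∉ chart

NO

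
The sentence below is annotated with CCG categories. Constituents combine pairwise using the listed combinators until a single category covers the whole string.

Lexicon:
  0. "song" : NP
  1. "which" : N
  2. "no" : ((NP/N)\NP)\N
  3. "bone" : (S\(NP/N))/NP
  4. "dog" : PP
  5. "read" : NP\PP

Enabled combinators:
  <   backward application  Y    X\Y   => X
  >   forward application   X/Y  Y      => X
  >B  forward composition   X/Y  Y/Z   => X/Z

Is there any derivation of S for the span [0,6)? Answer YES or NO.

YES

[0,6] S   <
  [0,3] NP/N   <
    [0,1] "song" : NP
    [1,3] (NP/N)\NP   <
      [1,2] "which" : N
      [2,3] "no" : ((NP/N)\NP)\N
  [3,6] S\(NP/N)   >
    [3,4] "bone" : (S\(NP/N))/NP
    [4,6] NP   <
      [4,5] "dog" : PP
      [5,6] "read" : NP\PP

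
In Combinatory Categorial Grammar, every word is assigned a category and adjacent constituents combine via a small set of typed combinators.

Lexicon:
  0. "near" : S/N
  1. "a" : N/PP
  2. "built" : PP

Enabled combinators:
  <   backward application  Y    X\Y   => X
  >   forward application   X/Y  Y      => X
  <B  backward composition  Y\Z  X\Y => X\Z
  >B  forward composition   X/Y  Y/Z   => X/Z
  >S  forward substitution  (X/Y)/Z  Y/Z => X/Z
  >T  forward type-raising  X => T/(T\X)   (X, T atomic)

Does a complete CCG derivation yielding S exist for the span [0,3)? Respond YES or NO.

[0,3] S   >
  [0,2] S/PP   >B
    [0,1] "near" : S/N
    [1,2] "a" : N/PP
  [2,3] "built" : PP

YES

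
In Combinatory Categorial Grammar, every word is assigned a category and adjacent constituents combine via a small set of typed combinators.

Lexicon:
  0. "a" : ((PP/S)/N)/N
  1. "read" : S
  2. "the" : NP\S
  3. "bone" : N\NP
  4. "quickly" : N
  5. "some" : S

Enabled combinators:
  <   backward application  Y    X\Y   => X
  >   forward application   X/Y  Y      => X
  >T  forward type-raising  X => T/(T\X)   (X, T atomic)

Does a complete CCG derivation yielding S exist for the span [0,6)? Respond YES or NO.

NO

((PP/S)/N)/N S NP\S N\NP N S
CKY chart[0,6] = {N/(N\PP), NP/(NP\PP), PP, PP/(PP\PP), S/(S\PP)}; S ∉ chart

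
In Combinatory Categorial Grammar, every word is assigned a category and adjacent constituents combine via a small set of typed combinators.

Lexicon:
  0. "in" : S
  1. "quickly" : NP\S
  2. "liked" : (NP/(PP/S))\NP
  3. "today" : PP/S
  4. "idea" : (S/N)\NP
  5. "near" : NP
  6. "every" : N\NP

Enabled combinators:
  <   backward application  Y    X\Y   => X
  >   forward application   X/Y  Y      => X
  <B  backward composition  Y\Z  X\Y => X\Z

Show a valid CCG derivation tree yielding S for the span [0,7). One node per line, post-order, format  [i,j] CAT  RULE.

[0,1] S  lex  "in"
[1,2] NP\S  lex  "quickly"
[0,2] NP  <  k=1
[2,3] (NP/(PP/S))\NP  lex  "liked"
[0,3] NP/(PP/S)  <  k=2
[3,4] PP/S  lex  "today"
[0,4] NP  >  k=3
[4,5] (S/N)\NP  lex  "idea"
[0,5] S/N  <  k=4
[5,6] NP  lex  "near"
[6,7] N\NP  lex  "every"
[5,7] N  <  k=6
[0,7] S  >  k=5

[0,7] S   >
  [0,5] S/N   <
    [0,4] NP   >
      [0,3] NP/(PP/S)   <
        [0,2] NP   <
          [0,1] "in" : S
          [1,2] "quickly" : NP\S
        [2,3] "liked" : (NP/(PP/S))\NP
      [3,4] "today" : PP/S
    [4,5] "idea" : (S/N)\NP
  [5,7] N   <
    [5,6] "near" : NP
    [6,7] "every" : N\NP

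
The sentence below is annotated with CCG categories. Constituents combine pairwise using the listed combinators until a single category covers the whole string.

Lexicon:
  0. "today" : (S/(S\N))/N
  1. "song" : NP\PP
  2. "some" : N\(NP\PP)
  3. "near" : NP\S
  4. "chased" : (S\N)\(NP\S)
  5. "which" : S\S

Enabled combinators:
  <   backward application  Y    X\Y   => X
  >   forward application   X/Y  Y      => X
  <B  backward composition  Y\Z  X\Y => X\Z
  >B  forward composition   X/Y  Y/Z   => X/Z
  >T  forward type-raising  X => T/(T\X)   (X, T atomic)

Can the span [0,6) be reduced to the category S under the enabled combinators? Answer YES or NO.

[0,6] S   >
  [0,3] S/(S\N)   >
    [0,1] "today" : (S/(S\N))/N
    [1,3] N   <
      [1,2] "song" : NP\PP
      [2,3] "some" : N\(NP\PP)
  [3,6] S\N   <B
    [3,5] S\N   <
      [3,4] "near" : NP\S
      [4,5] "chased" : (S\N)\(NP\S)
    [5,6] "which" : S\S

YES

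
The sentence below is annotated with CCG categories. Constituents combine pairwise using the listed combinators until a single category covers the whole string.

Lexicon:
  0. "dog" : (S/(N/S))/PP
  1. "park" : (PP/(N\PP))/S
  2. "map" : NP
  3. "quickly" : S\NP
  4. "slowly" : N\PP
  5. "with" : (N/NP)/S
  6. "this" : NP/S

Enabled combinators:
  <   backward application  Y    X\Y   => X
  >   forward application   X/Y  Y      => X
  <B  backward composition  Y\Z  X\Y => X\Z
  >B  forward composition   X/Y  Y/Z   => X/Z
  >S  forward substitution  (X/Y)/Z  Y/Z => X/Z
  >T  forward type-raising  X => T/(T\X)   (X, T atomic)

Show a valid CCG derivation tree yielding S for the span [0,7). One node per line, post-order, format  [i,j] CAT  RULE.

[0,1] (S/(N/S))/PP  lex  "dog"
[1,2] (PP/(N\PP))/S  lex  "park"
[2,3] NP  lex  "map"
[2,3] S/(S\NP)  >T
[3,4] S\NP  lex  "quickly"
[2,4] S  >  k=3
[1,4] PP/(N\PP)  >  k=2
[4,5] N\PP  lex  "slowly"
[1,5] PP  >  k=4
[0,5] S/(N/S)  >  k=1
[5,6] (N/NP)/S  lex  "with"
[6,7] NP/S  lex  "this"
[5,7] N/S  >S  k=6
[0,7] S  >  k=5

[0,7] S   >
  [0,5] S/(N/S)   >
    [0,1] "dog" : (S/(N/S))/PP
    [1,5] PP   >
      [1,4] PP/(N\PP)   >
        [1,2] "park" : (PP/(N\PP))/S
        [2,4] S   >
          [2,3] S/(S\NP)   >T
            [2,3] "map" : NP
          [3,4] "quickly" : S\NP
      [4,5] "slowly" : N\PP
  [5,7] N/S   >S
    [5,6] "with" : (N/NP)/S
    [6,7] "this" : NP/S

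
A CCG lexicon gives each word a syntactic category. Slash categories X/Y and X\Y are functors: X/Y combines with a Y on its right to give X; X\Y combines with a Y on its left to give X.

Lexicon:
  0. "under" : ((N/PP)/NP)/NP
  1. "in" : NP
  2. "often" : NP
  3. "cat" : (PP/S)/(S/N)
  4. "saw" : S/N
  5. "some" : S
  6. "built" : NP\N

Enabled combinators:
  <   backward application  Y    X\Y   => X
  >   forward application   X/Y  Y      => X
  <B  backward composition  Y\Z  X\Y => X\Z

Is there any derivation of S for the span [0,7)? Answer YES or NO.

((N/PP)/NP)/NP NP NP (PP/S)/(S/N) S/N S NP\N
CKY chart[0,7] = {NP}; S ∉ chart

NO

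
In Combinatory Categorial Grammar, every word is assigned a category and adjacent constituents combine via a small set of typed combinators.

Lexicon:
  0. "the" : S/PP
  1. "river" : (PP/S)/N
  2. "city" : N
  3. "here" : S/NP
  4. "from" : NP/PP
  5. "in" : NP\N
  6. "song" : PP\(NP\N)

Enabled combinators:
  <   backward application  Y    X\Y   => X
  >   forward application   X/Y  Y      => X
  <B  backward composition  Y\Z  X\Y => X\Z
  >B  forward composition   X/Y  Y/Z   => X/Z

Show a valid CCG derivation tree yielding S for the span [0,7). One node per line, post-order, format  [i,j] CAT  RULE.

[0,1] S/PP  lex  "the"
[1,2] (PP/S)/N  lex  "river"
[2,3] N  lex  "city"
[1,3] PP/S  >  k=2
[0,3] S/S  >B  k=1
[3,4] S/NP  lex  "here"
[4,5] NP/PP  lex  "from"
[3,5] S/PP  >B  k=4
[0,5] S/PP  >B  k=3
[5,6] NP\N  lex  "in"
[6,7] PP\(NP\N)  lex  "song"
[5,7] PP  <  k=6
[0,7] S  >  k=5

[0,7] S   >
  [0,5] S/PP   >B
    [0,3] S/S   >B
      [0,1] "the" : S/PP
      [1,3] PP/S   >
        [1,2] "river" : (PP/S)/N
        [2,3] "city" : N
    [3,5] S/PP   >B
      [3,4] "here" : S/NP
      [4,5] "from" : NP/PP
  [5,7] PP   <
    [5,6] "in" : NP\N
    [6,7] "song" : PP\(NP\N)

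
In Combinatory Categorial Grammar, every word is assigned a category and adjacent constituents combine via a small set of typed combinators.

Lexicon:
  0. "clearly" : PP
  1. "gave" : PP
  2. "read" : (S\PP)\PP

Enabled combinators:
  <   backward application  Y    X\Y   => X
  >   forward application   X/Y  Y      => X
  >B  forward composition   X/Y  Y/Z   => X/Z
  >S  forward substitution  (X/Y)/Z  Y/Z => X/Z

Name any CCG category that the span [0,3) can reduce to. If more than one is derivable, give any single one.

S

[0,3] S   <
  [0,1] "clearly" : PP
  [1,3] S\PP   <
    [1,2] "gave" : PP
    [2,3] "read" : (S\PP)\PP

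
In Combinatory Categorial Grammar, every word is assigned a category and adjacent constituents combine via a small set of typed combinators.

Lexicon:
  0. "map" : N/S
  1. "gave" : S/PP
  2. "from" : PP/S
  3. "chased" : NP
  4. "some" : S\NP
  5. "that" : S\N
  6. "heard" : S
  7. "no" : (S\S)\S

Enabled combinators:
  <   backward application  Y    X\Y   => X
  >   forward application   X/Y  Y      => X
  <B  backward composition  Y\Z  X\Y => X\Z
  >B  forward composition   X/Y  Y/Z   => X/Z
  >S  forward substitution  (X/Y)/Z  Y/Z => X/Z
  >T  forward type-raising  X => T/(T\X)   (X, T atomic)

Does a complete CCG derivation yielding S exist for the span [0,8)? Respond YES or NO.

[0,8] S   <
  [0,5] N   >
    [0,2] N/PP   >B
      [0,1] "map" : N/S
      [1,2] "gave" : S/PP
    [2,5] PP   >
      [2,3] "from" : PP/S
      [3,5] S   >
        [3,4] S/(S\NP)   >T
          [3,4] "chased" : NP
        [4,5] "some" : S\NP
  [5,8] S\N   <B
    [5,6] "that" : S\N
    [6,8] S\S   <
      [6,7] "heard" : S
      [7,8] "no" : (S\S)\S

YES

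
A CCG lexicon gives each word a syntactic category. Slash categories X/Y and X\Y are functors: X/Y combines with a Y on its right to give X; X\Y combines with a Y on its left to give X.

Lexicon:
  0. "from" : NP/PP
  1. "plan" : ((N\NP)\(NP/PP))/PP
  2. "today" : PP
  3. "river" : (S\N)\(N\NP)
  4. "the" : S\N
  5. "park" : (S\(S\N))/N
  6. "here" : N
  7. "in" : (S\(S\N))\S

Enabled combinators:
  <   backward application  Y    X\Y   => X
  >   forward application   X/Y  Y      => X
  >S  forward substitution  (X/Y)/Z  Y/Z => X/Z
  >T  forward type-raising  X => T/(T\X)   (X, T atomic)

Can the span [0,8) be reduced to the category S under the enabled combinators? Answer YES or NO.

[0,8] S   <
  [0,4] S\N   <
    [0,3] N\NP   <
      [0,1] "from" : NP/PP
      [1,3] (N\NP)\(NP/PP)   >
        [1,2] "plan" : ((N\NP)\(NP/PP))/PP
        [2,3] "today" : PP
    [3,4] "river" : (S\N)\(N\NP)
  [4,8] S\(S\N)   <
    [4,7] S   <
      [4,5] "the" : S\N
      [5,7] S\(S\N)   >
        [5,6] "park" : (S\(S\N))/N
        [6,7] "here" : N
    [7,8] "in" : (S\(S\N))\S

YES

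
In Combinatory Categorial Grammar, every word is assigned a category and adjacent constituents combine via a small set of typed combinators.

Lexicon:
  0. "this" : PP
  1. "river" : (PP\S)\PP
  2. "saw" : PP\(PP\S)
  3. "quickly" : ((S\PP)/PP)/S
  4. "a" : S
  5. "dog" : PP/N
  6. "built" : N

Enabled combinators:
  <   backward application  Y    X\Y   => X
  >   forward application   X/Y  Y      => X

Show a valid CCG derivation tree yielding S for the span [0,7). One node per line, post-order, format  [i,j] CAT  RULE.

[0,1] PP  lex  "this"
[1,2] (PP\S)\PP  lex  "river"
[0,2] PP\S  <  k=1
[2,3] PP\(PP\S)  lex  "saw"
[0,3] PP  <  k=2
[3,4] ((S\PP)/PP)/S  lex  "quickly"
[4,5] S  lex  "a"
[3,5] (S\PP)/PP  >  k=4
[5,6] PP/N  lex  "dog"
[6,7] N  lex  "built"
[5,7] PP  >  k=6
[3,7] S\PP  >  k=5
[0,7] S  <  k=3

[0,7] S   <
  [0,3] PP   <
    [0,2] PP\S   <
      [0,1] "this" : PP
      [1,2] "river" : (PP\S)\PP
    [2,3] "saw" : PP\(PP\S)
  [3,7] S\PP   >
    [3,5] (S\PP)/PP   >
      [3,4] "quickly" : ((S\PP)/PP)/S
      [4,5] "a" : S
    [5,7] PP   >
      [5,6] "dog" : PP/N
      [6,7] "built" : N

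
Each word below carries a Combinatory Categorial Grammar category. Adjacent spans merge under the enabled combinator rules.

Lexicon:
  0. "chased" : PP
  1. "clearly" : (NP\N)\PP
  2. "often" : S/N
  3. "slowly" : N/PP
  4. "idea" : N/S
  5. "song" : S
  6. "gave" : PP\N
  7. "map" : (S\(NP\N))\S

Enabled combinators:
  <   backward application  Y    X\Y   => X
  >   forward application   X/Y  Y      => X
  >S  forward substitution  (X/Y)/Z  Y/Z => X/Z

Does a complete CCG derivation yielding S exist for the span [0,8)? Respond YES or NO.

[0,8] S   <
  [0,2] NP\N   <
    [0,1] "chased" : PP
    [1,2] "clearly" : (NP\N)\PP
  [2,8] S\(NP\N)   <
    [2,7] S   >
      [2,3] "often" : S/N
      [3,7] N   >
        [3,4] "slowly" : N/PP
        [4,7] PP   <
          [4,6] N   >
            [4,5] "idea" : N/S
            [5,6] "song" : S
          [6,7] "gave" : PP\N
    [7,8] "map" : (S\(NP\N))\S

YES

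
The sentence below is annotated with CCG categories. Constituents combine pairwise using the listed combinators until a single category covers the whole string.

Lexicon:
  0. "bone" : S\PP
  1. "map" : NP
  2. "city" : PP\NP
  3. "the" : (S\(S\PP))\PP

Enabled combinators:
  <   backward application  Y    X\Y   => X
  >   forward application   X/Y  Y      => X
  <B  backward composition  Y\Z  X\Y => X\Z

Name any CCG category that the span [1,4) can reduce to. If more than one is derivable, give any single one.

S\(S\PP)

[0,4] S   <
  [0,1] "bone" : S\PP
  [1,4] S\(S\PP)   <
    [1,3] PP   <
      [1,2] "map" : NP
      [2,3] "city" : PP\NP
    [3,4] "the" : (S\(S\PP))\PP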